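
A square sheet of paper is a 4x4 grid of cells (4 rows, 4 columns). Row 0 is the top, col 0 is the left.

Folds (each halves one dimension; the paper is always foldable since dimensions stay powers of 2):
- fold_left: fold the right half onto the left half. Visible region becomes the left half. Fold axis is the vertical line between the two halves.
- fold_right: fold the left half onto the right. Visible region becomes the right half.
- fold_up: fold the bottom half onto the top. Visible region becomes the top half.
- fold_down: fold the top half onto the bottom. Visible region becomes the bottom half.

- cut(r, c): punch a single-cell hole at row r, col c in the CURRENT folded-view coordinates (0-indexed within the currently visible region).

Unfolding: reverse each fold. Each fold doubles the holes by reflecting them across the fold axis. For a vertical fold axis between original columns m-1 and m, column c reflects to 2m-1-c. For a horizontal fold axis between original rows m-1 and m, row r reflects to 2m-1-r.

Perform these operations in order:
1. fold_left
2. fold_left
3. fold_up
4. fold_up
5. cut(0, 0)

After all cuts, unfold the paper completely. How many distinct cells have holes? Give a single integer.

Answer: 16

Derivation:
Op 1 fold_left: fold axis v@2; visible region now rows[0,4) x cols[0,2) = 4x2
Op 2 fold_left: fold axis v@1; visible region now rows[0,4) x cols[0,1) = 4x1
Op 3 fold_up: fold axis h@2; visible region now rows[0,2) x cols[0,1) = 2x1
Op 4 fold_up: fold axis h@1; visible region now rows[0,1) x cols[0,1) = 1x1
Op 5 cut(0, 0): punch at orig (0,0); cuts so far [(0, 0)]; region rows[0,1) x cols[0,1) = 1x1
Unfold 1 (reflect across h@1): 2 holes -> [(0, 0), (1, 0)]
Unfold 2 (reflect across h@2): 4 holes -> [(0, 0), (1, 0), (2, 0), (3, 0)]
Unfold 3 (reflect across v@1): 8 holes -> [(0, 0), (0, 1), (1, 0), (1, 1), (2, 0), (2, 1), (3, 0), (3, 1)]
Unfold 4 (reflect across v@2): 16 holes -> [(0, 0), (0, 1), (0, 2), (0, 3), (1, 0), (1, 1), (1, 2), (1, 3), (2, 0), (2, 1), (2, 2), (2, 3), (3, 0), (3, 1), (3, 2), (3, 3)]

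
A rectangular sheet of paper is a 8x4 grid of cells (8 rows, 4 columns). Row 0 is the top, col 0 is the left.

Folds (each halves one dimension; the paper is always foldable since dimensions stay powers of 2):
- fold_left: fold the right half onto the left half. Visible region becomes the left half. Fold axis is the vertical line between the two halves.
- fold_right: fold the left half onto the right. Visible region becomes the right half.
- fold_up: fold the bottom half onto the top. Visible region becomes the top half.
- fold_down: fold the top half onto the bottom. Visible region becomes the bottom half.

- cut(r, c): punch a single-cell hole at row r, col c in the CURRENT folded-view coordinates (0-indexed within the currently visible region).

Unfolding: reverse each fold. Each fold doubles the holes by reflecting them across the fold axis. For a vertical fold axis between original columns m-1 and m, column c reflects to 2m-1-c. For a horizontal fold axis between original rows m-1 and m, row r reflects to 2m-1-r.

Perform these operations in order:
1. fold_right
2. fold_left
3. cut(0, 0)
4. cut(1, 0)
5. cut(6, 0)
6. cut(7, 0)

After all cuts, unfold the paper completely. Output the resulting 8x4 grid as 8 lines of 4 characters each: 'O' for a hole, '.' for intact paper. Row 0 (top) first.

Op 1 fold_right: fold axis v@2; visible region now rows[0,8) x cols[2,4) = 8x2
Op 2 fold_left: fold axis v@3; visible region now rows[0,8) x cols[2,3) = 8x1
Op 3 cut(0, 0): punch at orig (0,2); cuts so far [(0, 2)]; region rows[0,8) x cols[2,3) = 8x1
Op 4 cut(1, 0): punch at orig (1,2); cuts so far [(0, 2), (1, 2)]; region rows[0,8) x cols[2,3) = 8x1
Op 5 cut(6, 0): punch at orig (6,2); cuts so far [(0, 2), (1, 2), (6, 2)]; region rows[0,8) x cols[2,3) = 8x1
Op 6 cut(7, 0): punch at orig (7,2); cuts so far [(0, 2), (1, 2), (6, 2), (7, 2)]; region rows[0,8) x cols[2,3) = 8x1
Unfold 1 (reflect across v@3): 8 holes -> [(0, 2), (0, 3), (1, 2), (1, 3), (6, 2), (6, 3), (7, 2), (7, 3)]
Unfold 2 (reflect across v@2): 16 holes -> [(0, 0), (0, 1), (0, 2), (0, 3), (1, 0), (1, 1), (1, 2), (1, 3), (6, 0), (6, 1), (6, 2), (6, 3), (7, 0), (7, 1), (7, 2), (7, 3)]

Answer: OOOO
OOOO
....
....
....
....
OOOO
OOOO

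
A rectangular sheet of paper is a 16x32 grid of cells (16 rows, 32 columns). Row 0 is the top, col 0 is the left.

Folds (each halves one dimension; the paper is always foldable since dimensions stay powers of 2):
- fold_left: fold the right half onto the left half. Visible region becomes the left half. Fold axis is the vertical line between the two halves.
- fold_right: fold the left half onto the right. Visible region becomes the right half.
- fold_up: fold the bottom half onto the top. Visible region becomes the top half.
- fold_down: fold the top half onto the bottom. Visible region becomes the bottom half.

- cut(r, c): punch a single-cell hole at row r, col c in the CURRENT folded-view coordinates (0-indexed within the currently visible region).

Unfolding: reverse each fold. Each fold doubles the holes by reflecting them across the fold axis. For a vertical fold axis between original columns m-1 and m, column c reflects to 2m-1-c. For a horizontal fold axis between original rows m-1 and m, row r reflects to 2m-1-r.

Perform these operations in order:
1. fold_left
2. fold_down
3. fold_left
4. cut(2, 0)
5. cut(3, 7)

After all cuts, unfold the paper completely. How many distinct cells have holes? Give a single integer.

Answer: 16

Derivation:
Op 1 fold_left: fold axis v@16; visible region now rows[0,16) x cols[0,16) = 16x16
Op 2 fold_down: fold axis h@8; visible region now rows[8,16) x cols[0,16) = 8x16
Op 3 fold_left: fold axis v@8; visible region now rows[8,16) x cols[0,8) = 8x8
Op 4 cut(2, 0): punch at orig (10,0); cuts so far [(10, 0)]; region rows[8,16) x cols[0,8) = 8x8
Op 5 cut(3, 7): punch at orig (11,7); cuts so far [(10, 0), (11, 7)]; region rows[8,16) x cols[0,8) = 8x8
Unfold 1 (reflect across v@8): 4 holes -> [(10, 0), (10, 15), (11, 7), (11, 8)]
Unfold 2 (reflect across h@8): 8 holes -> [(4, 7), (4, 8), (5, 0), (5, 15), (10, 0), (10, 15), (11, 7), (11, 8)]
Unfold 3 (reflect across v@16): 16 holes -> [(4, 7), (4, 8), (4, 23), (4, 24), (5, 0), (5, 15), (5, 16), (5, 31), (10, 0), (10, 15), (10, 16), (10, 31), (11, 7), (11, 8), (11, 23), (11, 24)]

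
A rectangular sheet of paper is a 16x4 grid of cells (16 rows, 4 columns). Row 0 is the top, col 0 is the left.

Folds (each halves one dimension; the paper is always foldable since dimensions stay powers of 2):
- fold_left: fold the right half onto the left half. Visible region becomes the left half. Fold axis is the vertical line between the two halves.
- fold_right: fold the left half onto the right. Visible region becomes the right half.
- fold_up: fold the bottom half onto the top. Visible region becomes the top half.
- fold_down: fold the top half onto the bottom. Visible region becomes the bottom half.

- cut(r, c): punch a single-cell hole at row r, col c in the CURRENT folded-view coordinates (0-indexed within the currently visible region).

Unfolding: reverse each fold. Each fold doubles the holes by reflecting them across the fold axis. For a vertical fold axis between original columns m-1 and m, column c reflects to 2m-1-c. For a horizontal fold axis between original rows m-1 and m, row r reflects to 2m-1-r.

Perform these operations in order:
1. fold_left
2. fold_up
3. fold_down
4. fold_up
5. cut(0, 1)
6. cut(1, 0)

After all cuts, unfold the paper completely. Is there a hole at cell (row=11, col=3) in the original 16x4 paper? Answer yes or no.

Op 1 fold_left: fold axis v@2; visible region now rows[0,16) x cols[0,2) = 16x2
Op 2 fold_up: fold axis h@8; visible region now rows[0,8) x cols[0,2) = 8x2
Op 3 fold_down: fold axis h@4; visible region now rows[4,8) x cols[0,2) = 4x2
Op 4 fold_up: fold axis h@6; visible region now rows[4,6) x cols[0,2) = 2x2
Op 5 cut(0, 1): punch at orig (4,1); cuts so far [(4, 1)]; region rows[4,6) x cols[0,2) = 2x2
Op 6 cut(1, 0): punch at orig (5,0); cuts so far [(4, 1), (5, 0)]; region rows[4,6) x cols[0,2) = 2x2
Unfold 1 (reflect across h@6): 4 holes -> [(4, 1), (5, 0), (6, 0), (7, 1)]
Unfold 2 (reflect across h@4): 8 holes -> [(0, 1), (1, 0), (2, 0), (3, 1), (4, 1), (5, 0), (6, 0), (7, 1)]
Unfold 3 (reflect across h@8): 16 holes -> [(0, 1), (1, 0), (2, 0), (3, 1), (4, 1), (5, 0), (6, 0), (7, 1), (8, 1), (9, 0), (10, 0), (11, 1), (12, 1), (13, 0), (14, 0), (15, 1)]
Unfold 4 (reflect across v@2): 32 holes -> [(0, 1), (0, 2), (1, 0), (1, 3), (2, 0), (2, 3), (3, 1), (3, 2), (4, 1), (4, 2), (5, 0), (5, 3), (6, 0), (6, 3), (7, 1), (7, 2), (8, 1), (8, 2), (9, 0), (9, 3), (10, 0), (10, 3), (11, 1), (11, 2), (12, 1), (12, 2), (13, 0), (13, 3), (14, 0), (14, 3), (15, 1), (15, 2)]
Holes: [(0, 1), (0, 2), (1, 0), (1, 3), (2, 0), (2, 3), (3, 1), (3, 2), (4, 1), (4, 2), (5, 0), (5, 3), (6, 0), (6, 3), (7, 1), (7, 2), (8, 1), (8, 2), (9, 0), (9, 3), (10, 0), (10, 3), (11, 1), (11, 2), (12, 1), (12, 2), (13, 0), (13, 3), (14, 0), (14, 3), (15, 1), (15, 2)]

Answer: no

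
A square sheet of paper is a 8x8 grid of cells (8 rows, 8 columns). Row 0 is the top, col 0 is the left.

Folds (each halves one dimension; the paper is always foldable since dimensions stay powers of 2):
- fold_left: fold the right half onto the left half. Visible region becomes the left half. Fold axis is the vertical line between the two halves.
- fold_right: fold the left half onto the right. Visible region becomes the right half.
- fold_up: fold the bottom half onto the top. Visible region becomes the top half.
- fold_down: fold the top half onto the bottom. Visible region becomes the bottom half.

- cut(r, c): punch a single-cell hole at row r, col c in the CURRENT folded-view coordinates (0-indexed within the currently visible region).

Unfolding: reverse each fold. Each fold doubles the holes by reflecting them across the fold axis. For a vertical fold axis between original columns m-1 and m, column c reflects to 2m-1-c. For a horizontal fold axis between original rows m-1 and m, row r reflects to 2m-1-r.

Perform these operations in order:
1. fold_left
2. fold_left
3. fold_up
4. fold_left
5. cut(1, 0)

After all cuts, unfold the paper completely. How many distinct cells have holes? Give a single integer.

Answer: 16

Derivation:
Op 1 fold_left: fold axis v@4; visible region now rows[0,8) x cols[0,4) = 8x4
Op 2 fold_left: fold axis v@2; visible region now rows[0,8) x cols[0,2) = 8x2
Op 3 fold_up: fold axis h@4; visible region now rows[0,4) x cols[0,2) = 4x2
Op 4 fold_left: fold axis v@1; visible region now rows[0,4) x cols[0,1) = 4x1
Op 5 cut(1, 0): punch at orig (1,0); cuts so far [(1, 0)]; region rows[0,4) x cols[0,1) = 4x1
Unfold 1 (reflect across v@1): 2 holes -> [(1, 0), (1, 1)]
Unfold 2 (reflect across h@4): 4 holes -> [(1, 0), (1, 1), (6, 0), (6, 1)]
Unfold 3 (reflect across v@2): 8 holes -> [(1, 0), (1, 1), (1, 2), (1, 3), (6, 0), (6, 1), (6, 2), (6, 3)]
Unfold 4 (reflect across v@4): 16 holes -> [(1, 0), (1, 1), (1, 2), (1, 3), (1, 4), (1, 5), (1, 6), (1, 7), (6, 0), (6, 1), (6, 2), (6, 3), (6, 4), (6, 5), (6, 6), (6, 7)]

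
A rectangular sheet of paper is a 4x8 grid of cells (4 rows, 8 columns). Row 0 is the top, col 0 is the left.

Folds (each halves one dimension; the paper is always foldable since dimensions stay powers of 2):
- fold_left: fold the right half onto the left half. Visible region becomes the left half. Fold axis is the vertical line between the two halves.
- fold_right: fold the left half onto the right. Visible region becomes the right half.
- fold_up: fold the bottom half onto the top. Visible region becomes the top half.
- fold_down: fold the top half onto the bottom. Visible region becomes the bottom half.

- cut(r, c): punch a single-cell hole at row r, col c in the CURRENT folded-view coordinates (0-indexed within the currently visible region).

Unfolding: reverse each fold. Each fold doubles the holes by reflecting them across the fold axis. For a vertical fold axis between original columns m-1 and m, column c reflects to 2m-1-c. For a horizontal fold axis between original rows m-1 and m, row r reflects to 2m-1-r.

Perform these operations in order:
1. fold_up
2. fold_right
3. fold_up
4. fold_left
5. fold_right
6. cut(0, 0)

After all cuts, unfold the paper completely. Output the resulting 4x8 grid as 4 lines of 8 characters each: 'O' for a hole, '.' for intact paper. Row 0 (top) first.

Answer: OOOOOOOO
OOOOOOOO
OOOOOOOO
OOOOOOOO

Derivation:
Op 1 fold_up: fold axis h@2; visible region now rows[0,2) x cols[0,8) = 2x8
Op 2 fold_right: fold axis v@4; visible region now rows[0,2) x cols[4,8) = 2x4
Op 3 fold_up: fold axis h@1; visible region now rows[0,1) x cols[4,8) = 1x4
Op 4 fold_left: fold axis v@6; visible region now rows[0,1) x cols[4,6) = 1x2
Op 5 fold_right: fold axis v@5; visible region now rows[0,1) x cols[5,6) = 1x1
Op 6 cut(0, 0): punch at orig (0,5); cuts so far [(0, 5)]; region rows[0,1) x cols[5,6) = 1x1
Unfold 1 (reflect across v@5): 2 holes -> [(0, 4), (0, 5)]
Unfold 2 (reflect across v@6): 4 holes -> [(0, 4), (0, 5), (0, 6), (0, 7)]
Unfold 3 (reflect across h@1): 8 holes -> [(0, 4), (0, 5), (0, 6), (0, 7), (1, 4), (1, 5), (1, 6), (1, 7)]
Unfold 4 (reflect across v@4): 16 holes -> [(0, 0), (0, 1), (0, 2), (0, 3), (0, 4), (0, 5), (0, 6), (0, 7), (1, 0), (1, 1), (1, 2), (1, 3), (1, 4), (1, 5), (1, 6), (1, 7)]
Unfold 5 (reflect across h@2): 32 holes -> [(0, 0), (0, 1), (0, 2), (0, 3), (0, 4), (0, 5), (0, 6), (0, 7), (1, 0), (1, 1), (1, 2), (1, 3), (1, 4), (1, 5), (1, 6), (1, 7), (2, 0), (2, 1), (2, 2), (2, 3), (2, 4), (2, 5), (2, 6), (2, 7), (3, 0), (3, 1), (3, 2), (3, 3), (3, 4), (3, 5), (3, 6), (3, 7)]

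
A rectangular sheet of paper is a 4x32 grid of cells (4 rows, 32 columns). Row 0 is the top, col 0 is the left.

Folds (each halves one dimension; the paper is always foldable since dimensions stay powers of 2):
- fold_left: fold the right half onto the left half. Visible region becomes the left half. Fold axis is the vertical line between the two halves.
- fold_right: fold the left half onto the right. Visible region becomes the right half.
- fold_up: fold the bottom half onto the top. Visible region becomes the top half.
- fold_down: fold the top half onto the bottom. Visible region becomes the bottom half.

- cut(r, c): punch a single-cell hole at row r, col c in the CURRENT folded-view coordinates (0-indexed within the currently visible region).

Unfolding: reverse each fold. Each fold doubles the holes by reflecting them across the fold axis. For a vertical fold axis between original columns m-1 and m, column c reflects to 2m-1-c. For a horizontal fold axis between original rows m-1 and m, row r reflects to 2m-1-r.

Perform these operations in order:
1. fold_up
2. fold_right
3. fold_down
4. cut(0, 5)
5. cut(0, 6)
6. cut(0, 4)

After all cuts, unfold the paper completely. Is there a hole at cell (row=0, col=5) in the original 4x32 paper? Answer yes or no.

Op 1 fold_up: fold axis h@2; visible region now rows[0,2) x cols[0,32) = 2x32
Op 2 fold_right: fold axis v@16; visible region now rows[0,2) x cols[16,32) = 2x16
Op 3 fold_down: fold axis h@1; visible region now rows[1,2) x cols[16,32) = 1x16
Op 4 cut(0, 5): punch at orig (1,21); cuts so far [(1, 21)]; region rows[1,2) x cols[16,32) = 1x16
Op 5 cut(0, 6): punch at orig (1,22); cuts so far [(1, 21), (1, 22)]; region rows[1,2) x cols[16,32) = 1x16
Op 6 cut(0, 4): punch at orig (1,20); cuts so far [(1, 20), (1, 21), (1, 22)]; region rows[1,2) x cols[16,32) = 1x16
Unfold 1 (reflect across h@1): 6 holes -> [(0, 20), (0, 21), (0, 22), (1, 20), (1, 21), (1, 22)]
Unfold 2 (reflect across v@16): 12 holes -> [(0, 9), (0, 10), (0, 11), (0, 20), (0, 21), (0, 22), (1, 9), (1, 10), (1, 11), (1, 20), (1, 21), (1, 22)]
Unfold 3 (reflect across h@2): 24 holes -> [(0, 9), (0, 10), (0, 11), (0, 20), (0, 21), (0, 22), (1, 9), (1, 10), (1, 11), (1, 20), (1, 21), (1, 22), (2, 9), (2, 10), (2, 11), (2, 20), (2, 21), (2, 22), (3, 9), (3, 10), (3, 11), (3, 20), (3, 21), (3, 22)]
Holes: [(0, 9), (0, 10), (0, 11), (0, 20), (0, 21), (0, 22), (1, 9), (1, 10), (1, 11), (1, 20), (1, 21), (1, 22), (2, 9), (2, 10), (2, 11), (2, 20), (2, 21), (2, 22), (3, 9), (3, 10), (3, 11), (3, 20), (3, 21), (3, 22)]

Answer: no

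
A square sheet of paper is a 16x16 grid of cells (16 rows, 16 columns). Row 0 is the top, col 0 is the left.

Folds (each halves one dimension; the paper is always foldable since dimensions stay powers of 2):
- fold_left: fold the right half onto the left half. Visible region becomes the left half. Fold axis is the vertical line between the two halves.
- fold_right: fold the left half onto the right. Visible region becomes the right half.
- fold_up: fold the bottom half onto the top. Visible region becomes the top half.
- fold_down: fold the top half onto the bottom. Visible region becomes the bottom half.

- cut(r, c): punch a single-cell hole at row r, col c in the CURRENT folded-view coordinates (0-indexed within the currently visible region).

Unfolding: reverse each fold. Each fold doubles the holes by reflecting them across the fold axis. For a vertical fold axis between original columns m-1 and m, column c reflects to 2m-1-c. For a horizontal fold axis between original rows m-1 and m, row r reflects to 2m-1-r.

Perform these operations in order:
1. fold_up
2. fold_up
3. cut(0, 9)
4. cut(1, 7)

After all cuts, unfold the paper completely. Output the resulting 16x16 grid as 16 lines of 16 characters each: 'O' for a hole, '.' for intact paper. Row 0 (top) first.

Answer: .........O......
.......O........
................
................
................
................
.......O........
.........O......
.........O......
.......O........
................
................
................
................
.......O........
.........O......

Derivation:
Op 1 fold_up: fold axis h@8; visible region now rows[0,8) x cols[0,16) = 8x16
Op 2 fold_up: fold axis h@4; visible region now rows[0,4) x cols[0,16) = 4x16
Op 3 cut(0, 9): punch at orig (0,9); cuts so far [(0, 9)]; region rows[0,4) x cols[0,16) = 4x16
Op 4 cut(1, 7): punch at orig (1,7); cuts so far [(0, 9), (1, 7)]; region rows[0,4) x cols[0,16) = 4x16
Unfold 1 (reflect across h@4): 4 holes -> [(0, 9), (1, 7), (6, 7), (7, 9)]
Unfold 2 (reflect across h@8): 8 holes -> [(0, 9), (1, 7), (6, 7), (7, 9), (8, 9), (9, 7), (14, 7), (15, 9)]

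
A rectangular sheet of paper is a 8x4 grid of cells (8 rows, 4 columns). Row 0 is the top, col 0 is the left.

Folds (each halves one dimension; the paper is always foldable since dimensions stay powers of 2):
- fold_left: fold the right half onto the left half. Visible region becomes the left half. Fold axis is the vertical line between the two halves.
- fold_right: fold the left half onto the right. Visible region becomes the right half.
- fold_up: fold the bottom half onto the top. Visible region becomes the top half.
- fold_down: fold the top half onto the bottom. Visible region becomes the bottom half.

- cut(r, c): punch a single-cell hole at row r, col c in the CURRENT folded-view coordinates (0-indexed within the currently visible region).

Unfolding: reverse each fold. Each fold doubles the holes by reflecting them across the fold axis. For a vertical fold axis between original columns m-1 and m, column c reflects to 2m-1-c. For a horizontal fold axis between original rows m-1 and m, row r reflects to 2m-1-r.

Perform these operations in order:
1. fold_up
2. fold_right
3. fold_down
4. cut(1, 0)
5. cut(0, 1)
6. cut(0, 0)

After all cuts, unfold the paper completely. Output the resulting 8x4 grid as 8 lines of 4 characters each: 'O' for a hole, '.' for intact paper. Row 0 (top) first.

Answer: .OO.
OOOO
OOOO
.OO.
.OO.
OOOO
OOOO
.OO.

Derivation:
Op 1 fold_up: fold axis h@4; visible region now rows[0,4) x cols[0,4) = 4x4
Op 2 fold_right: fold axis v@2; visible region now rows[0,4) x cols[2,4) = 4x2
Op 3 fold_down: fold axis h@2; visible region now rows[2,4) x cols[2,4) = 2x2
Op 4 cut(1, 0): punch at orig (3,2); cuts so far [(3, 2)]; region rows[2,4) x cols[2,4) = 2x2
Op 5 cut(0, 1): punch at orig (2,3); cuts so far [(2, 3), (3, 2)]; region rows[2,4) x cols[2,4) = 2x2
Op 6 cut(0, 0): punch at orig (2,2); cuts so far [(2, 2), (2, 3), (3, 2)]; region rows[2,4) x cols[2,4) = 2x2
Unfold 1 (reflect across h@2): 6 holes -> [(0, 2), (1, 2), (1, 3), (2, 2), (2, 3), (3, 2)]
Unfold 2 (reflect across v@2): 12 holes -> [(0, 1), (0, 2), (1, 0), (1, 1), (1, 2), (1, 3), (2, 0), (2, 1), (2, 2), (2, 3), (3, 1), (3, 2)]
Unfold 3 (reflect across h@4): 24 holes -> [(0, 1), (0, 2), (1, 0), (1, 1), (1, 2), (1, 3), (2, 0), (2, 1), (2, 2), (2, 3), (3, 1), (3, 2), (4, 1), (4, 2), (5, 0), (5, 1), (5, 2), (5, 3), (6, 0), (6, 1), (6, 2), (6, 3), (7, 1), (7, 2)]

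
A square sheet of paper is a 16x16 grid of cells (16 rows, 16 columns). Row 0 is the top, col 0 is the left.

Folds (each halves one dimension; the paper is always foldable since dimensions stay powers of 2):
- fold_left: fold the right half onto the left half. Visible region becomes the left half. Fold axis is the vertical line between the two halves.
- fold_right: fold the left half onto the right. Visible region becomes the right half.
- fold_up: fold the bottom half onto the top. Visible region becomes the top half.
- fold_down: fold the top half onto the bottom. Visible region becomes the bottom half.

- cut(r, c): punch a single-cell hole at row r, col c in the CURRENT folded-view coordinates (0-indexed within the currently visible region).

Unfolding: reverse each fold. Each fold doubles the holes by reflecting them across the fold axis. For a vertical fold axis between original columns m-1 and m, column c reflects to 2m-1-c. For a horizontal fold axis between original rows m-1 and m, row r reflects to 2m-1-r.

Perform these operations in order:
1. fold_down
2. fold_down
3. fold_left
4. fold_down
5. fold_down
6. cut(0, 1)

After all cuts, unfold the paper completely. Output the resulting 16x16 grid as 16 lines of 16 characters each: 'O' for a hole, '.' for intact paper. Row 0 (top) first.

Op 1 fold_down: fold axis h@8; visible region now rows[8,16) x cols[0,16) = 8x16
Op 2 fold_down: fold axis h@12; visible region now rows[12,16) x cols[0,16) = 4x16
Op 3 fold_left: fold axis v@8; visible region now rows[12,16) x cols[0,8) = 4x8
Op 4 fold_down: fold axis h@14; visible region now rows[14,16) x cols[0,8) = 2x8
Op 5 fold_down: fold axis h@15; visible region now rows[15,16) x cols[0,8) = 1x8
Op 6 cut(0, 1): punch at orig (15,1); cuts so far [(15, 1)]; region rows[15,16) x cols[0,8) = 1x8
Unfold 1 (reflect across h@15): 2 holes -> [(14, 1), (15, 1)]
Unfold 2 (reflect across h@14): 4 holes -> [(12, 1), (13, 1), (14, 1), (15, 1)]
Unfold 3 (reflect across v@8): 8 holes -> [(12, 1), (12, 14), (13, 1), (13, 14), (14, 1), (14, 14), (15, 1), (15, 14)]
Unfold 4 (reflect across h@12): 16 holes -> [(8, 1), (8, 14), (9, 1), (9, 14), (10, 1), (10, 14), (11, 1), (11, 14), (12, 1), (12, 14), (13, 1), (13, 14), (14, 1), (14, 14), (15, 1), (15, 14)]
Unfold 5 (reflect across h@8): 32 holes -> [(0, 1), (0, 14), (1, 1), (1, 14), (2, 1), (2, 14), (3, 1), (3, 14), (4, 1), (4, 14), (5, 1), (5, 14), (6, 1), (6, 14), (7, 1), (7, 14), (8, 1), (8, 14), (9, 1), (9, 14), (10, 1), (10, 14), (11, 1), (11, 14), (12, 1), (12, 14), (13, 1), (13, 14), (14, 1), (14, 14), (15, 1), (15, 14)]

Answer: .O............O.
.O............O.
.O............O.
.O............O.
.O............O.
.O............O.
.O............O.
.O............O.
.O............O.
.O............O.
.O............O.
.O............O.
.O............O.
.O............O.
.O............O.
.O............O.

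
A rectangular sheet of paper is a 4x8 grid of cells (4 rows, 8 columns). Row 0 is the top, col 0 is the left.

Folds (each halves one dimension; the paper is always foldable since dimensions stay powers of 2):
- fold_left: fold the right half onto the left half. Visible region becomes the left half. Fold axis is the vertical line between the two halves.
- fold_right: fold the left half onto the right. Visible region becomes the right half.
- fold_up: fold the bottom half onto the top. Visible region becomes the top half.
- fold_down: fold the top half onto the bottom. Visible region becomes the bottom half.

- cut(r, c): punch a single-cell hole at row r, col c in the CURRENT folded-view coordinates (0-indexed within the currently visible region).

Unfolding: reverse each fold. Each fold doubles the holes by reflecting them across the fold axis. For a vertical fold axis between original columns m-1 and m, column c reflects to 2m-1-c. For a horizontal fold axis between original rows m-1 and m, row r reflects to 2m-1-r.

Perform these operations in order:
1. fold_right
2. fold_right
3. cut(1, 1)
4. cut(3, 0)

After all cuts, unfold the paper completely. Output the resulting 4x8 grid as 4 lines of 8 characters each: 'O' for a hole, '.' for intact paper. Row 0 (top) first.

Answer: ........
O..OO..O
........
.OO..OO.

Derivation:
Op 1 fold_right: fold axis v@4; visible region now rows[0,4) x cols[4,8) = 4x4
Op 2 fold_right: fold axis v@6; visible region now rows[0,4) x cols[6,8) = 4x2
Op 3 cut(1, 1): punch at orig (1,7); cuts so far [(1, 7)]; region rows[0,4) x cols[6,8) = 4x2
Op 4 cut(3, 0): punch at orig (3,6); cuts so far [(1, 7), (3, 6)]; region rows[0,4) x cols[6,8) = 4x2
Unfold 1 (reflect across v@6): 4 holes -> [(1, 4), (1, 7), (3, 5), (3, 6)]
Unfold 2 (reflect across v@4): 8 holes -> [(1, 0), (1, 3), (1, 4), (1, 7), (3, 1), (3, 2), (3, 5), (3, 6)]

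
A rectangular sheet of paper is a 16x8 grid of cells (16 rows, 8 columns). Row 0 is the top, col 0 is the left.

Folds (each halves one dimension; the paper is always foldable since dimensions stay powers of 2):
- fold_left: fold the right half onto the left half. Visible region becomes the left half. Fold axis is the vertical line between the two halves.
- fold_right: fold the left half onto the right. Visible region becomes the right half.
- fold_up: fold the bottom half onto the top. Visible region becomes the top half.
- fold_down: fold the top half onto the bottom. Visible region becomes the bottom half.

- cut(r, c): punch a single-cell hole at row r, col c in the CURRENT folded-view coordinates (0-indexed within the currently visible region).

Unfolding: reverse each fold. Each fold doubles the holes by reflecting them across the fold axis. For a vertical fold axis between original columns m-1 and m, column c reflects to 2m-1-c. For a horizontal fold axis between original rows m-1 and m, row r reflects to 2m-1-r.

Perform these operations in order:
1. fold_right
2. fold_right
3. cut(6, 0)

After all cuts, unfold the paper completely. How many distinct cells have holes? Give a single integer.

Op 1 fold_right: fold axis v@4; visible region now rows[0,16) x cols[4,8) = 16x4
Op 2 fold_right: fold axis v@6; visible region now rows[0,16) x cols[6,8) = 16x2
Op 3 cut(6, 0): punch at orig (6,6); cuts so far [(6, 6)]; region rows[0,16) x cols[6,8) = 16x2
Unfold 1 (reflect across v@6): 2 holes -> [(6, 5), (6, 6)]
Unfold 2 (reflect across v@4): 4 holes -> [(6, 1), (6, 2), (6, 5), (6, 6)]

Answer: 4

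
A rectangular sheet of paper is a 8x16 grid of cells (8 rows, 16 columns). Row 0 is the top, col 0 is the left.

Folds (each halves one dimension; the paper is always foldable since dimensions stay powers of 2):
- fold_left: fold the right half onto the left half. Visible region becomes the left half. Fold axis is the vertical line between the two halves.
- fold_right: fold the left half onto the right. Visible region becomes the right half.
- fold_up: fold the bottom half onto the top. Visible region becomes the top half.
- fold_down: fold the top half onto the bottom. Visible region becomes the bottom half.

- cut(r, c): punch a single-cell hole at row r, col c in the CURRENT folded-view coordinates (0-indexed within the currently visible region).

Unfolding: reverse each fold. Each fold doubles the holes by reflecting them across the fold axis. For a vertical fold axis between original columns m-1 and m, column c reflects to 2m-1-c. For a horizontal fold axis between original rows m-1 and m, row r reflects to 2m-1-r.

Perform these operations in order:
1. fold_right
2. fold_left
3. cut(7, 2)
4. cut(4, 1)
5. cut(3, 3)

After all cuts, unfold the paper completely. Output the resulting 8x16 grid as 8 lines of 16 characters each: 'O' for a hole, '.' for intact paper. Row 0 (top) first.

Answer: ................
................
................
...OO......OO...
.O....O..O....O.
................
................
..O..O....O..O..

Derivation:
Op 1 fold_right: fold axis v@8; visible region now rows[0,8) x cols[8,16) = 8x8
Op 2 fold_left: fold axis v@12; visible region now rows[0,8) x cols[8,12) = 8x4
Op 3 cut(7, 2): punch at orig (7,10); cuts so far [(7, 10)]; region rows[0,8) x cols[8,12) = 8x4
Op 4 cut(4, 1): punch at orig (4,9); cuts so far [(4, 9), (7, 10)]; region rows[0,8) x cols[8,12) = 8x4
Op 5 cut(3, 3): punch at orig (3,11); cuts so far [(3, 11), (4, 9), (7, 10)]; region rows[0,8) x cols[8,12) = 8x4
Unfold 1 (reflect across v@12): 6 holes -> [(3, 11), (3, 12), (4, 9), (4, 14), (7, 10), (7, 13)]
Unfold 2 (reflect across v@8): 12 holes -> [(3, 3), (3, 4), (3, 11), (3, 12), (4, 1), (4, 6), (4, 9), (4, 14), (7, 2), (7, 5), (7, 10), (7, 13)]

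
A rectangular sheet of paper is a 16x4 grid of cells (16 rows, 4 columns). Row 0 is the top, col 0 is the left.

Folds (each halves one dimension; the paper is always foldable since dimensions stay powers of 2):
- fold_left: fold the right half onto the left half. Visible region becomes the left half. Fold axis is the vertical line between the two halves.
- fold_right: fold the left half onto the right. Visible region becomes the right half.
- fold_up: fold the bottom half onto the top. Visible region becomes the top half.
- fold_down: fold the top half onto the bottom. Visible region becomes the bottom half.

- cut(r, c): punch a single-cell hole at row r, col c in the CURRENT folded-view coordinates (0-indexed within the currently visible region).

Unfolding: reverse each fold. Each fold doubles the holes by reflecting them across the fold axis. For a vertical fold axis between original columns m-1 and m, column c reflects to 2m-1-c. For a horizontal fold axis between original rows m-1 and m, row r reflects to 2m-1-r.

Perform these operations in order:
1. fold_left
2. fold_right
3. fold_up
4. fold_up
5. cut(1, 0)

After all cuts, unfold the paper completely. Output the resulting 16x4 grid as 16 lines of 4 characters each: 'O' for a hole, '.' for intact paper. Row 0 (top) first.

Op 1 fold_left: fold axis v@2; visible region now rows[0,16) x cols[0,2) = 16x2
Op 2 fold_right: fold axis v@1; visible region now rows[0,16) x cols[1,2) = 16x1
Op 3 fold_up: fold axis h@8; visible region now rows[0,8) x cols[1,2) = 8x1
Op 4 fold_up: fold axis h@4; visible region now rows[0,4) x cols[1,2) = 4x1
Op 5 cut(1, 0): punch at orig (1,1); cuts so far [(1, 1)]; region rows[0,4) x cols[1,2) = 4x1
Unfold 1 (reflect across h@4): 2 holes -> [(1, 1), (6, 1)]
Unfold 2 (reflect across h@8): 4 holes -> [(1, 1), (6, 1), (9, 1), (14, 1)]
Unfold 3 (reflect across v@1): 8 holes -> [(1, 0), (1, 1), (6, 0), (6, 1), (9, 0), (9, 1), (14, 0), (14, 1)]
Unfold 4 (reflect across v@2): 16 holes -> [(1, 0), (1, 1), (1, 2), (1, 3), (6, 0), (6, 1), (6, 2), (6, 3), (9, 0), (9, 1), (9, 2), (9, 3), (14, 0), (14, 1), (14, 2), (14, 3)]

Answer: ....
OOOO
....
....
....
....
OOOO
....
....
OOOO
....
....
....
....
OOOO
....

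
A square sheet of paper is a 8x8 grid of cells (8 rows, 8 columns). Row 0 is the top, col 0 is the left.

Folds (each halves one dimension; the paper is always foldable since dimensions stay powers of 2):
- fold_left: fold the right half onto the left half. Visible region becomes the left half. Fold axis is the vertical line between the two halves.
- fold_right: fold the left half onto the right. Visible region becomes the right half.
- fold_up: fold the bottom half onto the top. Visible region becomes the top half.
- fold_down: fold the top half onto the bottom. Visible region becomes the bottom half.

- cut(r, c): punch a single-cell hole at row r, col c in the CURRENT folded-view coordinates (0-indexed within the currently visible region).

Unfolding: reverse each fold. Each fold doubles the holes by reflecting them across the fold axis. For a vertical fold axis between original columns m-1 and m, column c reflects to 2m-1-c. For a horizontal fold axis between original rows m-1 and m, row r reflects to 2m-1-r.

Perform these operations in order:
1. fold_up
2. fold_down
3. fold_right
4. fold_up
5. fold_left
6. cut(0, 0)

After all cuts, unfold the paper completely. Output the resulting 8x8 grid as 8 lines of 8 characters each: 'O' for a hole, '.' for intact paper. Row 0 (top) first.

Answer: O..OO..O
O..OO..O
O..OO..O
O..OO..O
O..OO..O
O..OO..O
O..OO..O
O..OO..O

Derivation:
Op 1 fold_up: fold axis h@4; visible region now rows[0,4) x cols[0,8) = 4x8
Op 2 fold_down: fold axis h@2; visible region now rows[2,4) x cols[0,8) = 2x8
Op 3 fold_right: fold axis v@4; visible region now rows[2,4) x cols[4,8) = 2x4
Op 4 fold_up: fold axis h@3; visible region now rows[2,3) x cols[4,8) = 1x4
Op 5 fold_left: fold axis v@6; visible region now rows[2,3) x cols[4,6) = 1x2
Op 6 cut(0, 0): punch at orig (2,4); cuts so far [(2, 4)]; region rows[2,3) x cols[4,6) = 1x2
Unfold 1 (reflect across v@6): 2 holes -> [(2, 4), (2, 7)]
Unfold 2 (reflect across h@3): 4 holes -> [(2, 4), (2, 7), (3, 4), (3, 7)]
Unfold 3 (reflect across v@4): 8 holes -> [(2, 0), (2, 3), (2, 4), (2, 7), (3, 0), (3, 3), (3, 4), (3, 7)]
Unfold 4 (reflect across h@2): 16 holes -> [(0, 0), (0, 3), (0, 4), (0, 7), (1, 0), (1, 3), (1, 4), (1, 7), (2, 0), (2, 3), (2, 4), (2, 7), (3, 0), (3, 3), (3, 4), (3, 7)]
Unfold 5 (reflect across h@4): 32 holes -> [(0, 0), (0, 3), (0, 4), (0, 7), (1, 0), (1, 3), (1, 4), (1, 7), (2, 0), (2, 3), (2, 4), (2, 7), (3, 0), (3, 3), (3, 4), (3, 7), (4, 0), (4, 3), (4, 4), (4, 7), (5, 0), (5, 3), (5, 4), (5, 7), (6, 0), (6, 3), (6, 4), (6, 7), (7, 0), (7, 3), (7, 4), (7, 7)]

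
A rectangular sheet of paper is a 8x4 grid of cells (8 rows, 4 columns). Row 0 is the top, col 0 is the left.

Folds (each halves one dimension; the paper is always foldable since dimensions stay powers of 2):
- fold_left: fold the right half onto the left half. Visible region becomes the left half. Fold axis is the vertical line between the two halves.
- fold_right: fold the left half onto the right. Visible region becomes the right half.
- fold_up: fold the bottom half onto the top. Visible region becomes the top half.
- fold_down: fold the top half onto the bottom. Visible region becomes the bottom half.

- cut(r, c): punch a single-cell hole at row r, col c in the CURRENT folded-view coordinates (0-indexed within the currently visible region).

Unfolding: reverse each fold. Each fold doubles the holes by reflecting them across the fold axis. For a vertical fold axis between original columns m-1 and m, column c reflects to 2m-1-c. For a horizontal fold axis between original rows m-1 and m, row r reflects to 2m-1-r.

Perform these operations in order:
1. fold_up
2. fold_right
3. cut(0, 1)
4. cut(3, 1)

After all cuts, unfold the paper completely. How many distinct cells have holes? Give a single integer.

Op 1 fold_up: fold axis h@4; visible region now rows[0,4) x cols[0,4) = 4x4
Op 2 fold_right: fold axis v@2; visible region now rows[0,4) x cols[2,4) = 4x2
Op 3 cut(0, 1): punch at orig (0,3); cuts so far [(0, 3)]; region rows[0,4) x cols[2,4) = 4x2
Op 4 cut(3, 1): punch at orig (3,3); cuts so far [(0, 3), (3, 3)]; region rows[0,4) x cols[2,4) = 4x2
Unfold 1 (reflect across v@2): 4 holes -> [(0, 0), (0, 3), (3, 0), (3, 3)]
Unfold 2 (reflect across h@4): 8 holes -> [(0, 0), (0, 3), (3, 0), (3, 3), (4, 0), (4, 3), (7, 0), (7, 3)]

Answer: 8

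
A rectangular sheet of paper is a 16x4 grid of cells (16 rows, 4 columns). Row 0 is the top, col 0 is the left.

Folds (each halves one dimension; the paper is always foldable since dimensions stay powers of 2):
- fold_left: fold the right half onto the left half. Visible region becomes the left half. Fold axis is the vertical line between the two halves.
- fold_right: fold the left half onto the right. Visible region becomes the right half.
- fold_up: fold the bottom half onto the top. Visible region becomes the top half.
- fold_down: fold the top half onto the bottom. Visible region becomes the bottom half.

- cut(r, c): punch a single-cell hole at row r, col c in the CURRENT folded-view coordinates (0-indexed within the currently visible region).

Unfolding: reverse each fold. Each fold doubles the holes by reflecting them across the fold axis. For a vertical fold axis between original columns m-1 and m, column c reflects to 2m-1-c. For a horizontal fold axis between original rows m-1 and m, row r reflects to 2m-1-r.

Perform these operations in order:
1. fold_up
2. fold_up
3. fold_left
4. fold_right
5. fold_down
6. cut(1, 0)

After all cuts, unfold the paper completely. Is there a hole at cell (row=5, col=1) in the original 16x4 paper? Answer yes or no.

Answer: no

Derivation:
Op 1 fold_up: fold axis h@8; visible region now rows[0,8) x cols[0,4) = 8x4
Op 2 fold_up: fold axis h@4; visible region now rows[0,4) x cols[0,4) = 4x4
Op 3 fold_left: fold axis v@2; visible region now rows[0,4) x cols[0,2) = 4x2
Op 4 fold_right: fold axis v@1; visible region now rows[0,4) x cols[1,2) = 4x1
Op 5 fold_down: fold axis h@2; visible region now rows[2,4) x cols[1,2) = 2x1
Op 6 cut(1, 0): punch at orig (3,1); cuts so far [(3, 1)]; region rows[2,4) x cols[1,2) = 2x1
Unfold 1 (reflect across h@2): 2 holes -> [(0, 1), (3, 1)]
Unfold 2 (reflect across v@1): 4 holes -> [(0, 0), (0, 1), (3, 0), (3, 1)]
Unfold 3 (reflect across v@2): 8 holes -> [(0, 0), (0, 1), (0, 2), (0, 3), (3, 0), (3, 1), (3, 2), (3, 3)]
Unfold 4 (reflect across h@4): 16 holes -> [(0, 0), (0, 1), (0, 2), (0, 3), (3, 0), (3, 1), (3, 2), (3, 3), (4, 0), (4, 1), (4, 2), (4, 3), (7, 0), (7, 1), (7, 2), (7, 3)]
Unfold 5 (reflect across h@8): 32 holes -> [(0, 0), (0, 1), (0, 2), (0, 3), (3, 0), (3, 1), (3, 2), (3, 3), (4, 0), (4, 1), (4, 2), (4, 3), (7, 0), (7, 1), (7, 2), (7, 3), (8, 0), (8, 1), (8, 2), (8, 3), (11, 0), (11, 1), (11, 2), (11, 3), (12, 0), (12, 1), (12, 2), (12, 3), (15, 0), (15, 1), (15, 2), (15, 3)]
Holes: [(0, 0), (0, 1), (0, 2), (0, 3), (3, 0), (3, 1), (3, 2), (3, 3), (4, 0), (4, 1), (4, 2), (4, 3), (7, 0), (7, 1), (7, 2), (7, 3), (8, 0), (8, 1), (8, 2), (8, 3), (11, 0), (11, 1), (11, 2), (11, 3), (12, 0), (12, 1), (12, 2), (12, 3), (15, 0), (15, 1), (15, 2), (15, 3)]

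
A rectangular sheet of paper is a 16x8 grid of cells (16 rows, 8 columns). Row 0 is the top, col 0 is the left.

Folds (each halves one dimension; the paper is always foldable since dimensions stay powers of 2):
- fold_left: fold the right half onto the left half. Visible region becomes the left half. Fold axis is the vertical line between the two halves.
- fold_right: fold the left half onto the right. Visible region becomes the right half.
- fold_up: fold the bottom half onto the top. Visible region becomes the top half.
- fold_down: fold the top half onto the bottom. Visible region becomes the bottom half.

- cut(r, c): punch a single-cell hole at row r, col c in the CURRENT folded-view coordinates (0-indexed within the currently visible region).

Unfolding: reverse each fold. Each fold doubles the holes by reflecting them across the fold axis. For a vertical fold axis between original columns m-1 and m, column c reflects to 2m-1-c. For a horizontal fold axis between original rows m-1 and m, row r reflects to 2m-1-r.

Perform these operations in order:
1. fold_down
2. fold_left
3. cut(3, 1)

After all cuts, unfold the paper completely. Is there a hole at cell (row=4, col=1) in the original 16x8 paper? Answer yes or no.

Answer: yes

Derivation:
Op 1 fold_down: fold axis h@8; visible region now rows[8,16) x cols[0,8) = 8x8
Op 2 fold_left: fold axis v@4; visible region now rows[8,16) x cols[0,4) = 8x4
Op 3 cut(3, 1): punch at orig (11,1); cuts so far [(11, 1)]; region rows[8,16) x cols[0,4) = 8x4
Unfold 1 (reflect across v@4): 2 holes -> [(11, 1), (11, 6)]
Unfold 2 (reflect across h@8): 4 holes -> [(4, 1), (4, 6), (11, 1), (11, 6)]
Holes: [(4, 1), (4, 6), (11, 1), (11, 6)]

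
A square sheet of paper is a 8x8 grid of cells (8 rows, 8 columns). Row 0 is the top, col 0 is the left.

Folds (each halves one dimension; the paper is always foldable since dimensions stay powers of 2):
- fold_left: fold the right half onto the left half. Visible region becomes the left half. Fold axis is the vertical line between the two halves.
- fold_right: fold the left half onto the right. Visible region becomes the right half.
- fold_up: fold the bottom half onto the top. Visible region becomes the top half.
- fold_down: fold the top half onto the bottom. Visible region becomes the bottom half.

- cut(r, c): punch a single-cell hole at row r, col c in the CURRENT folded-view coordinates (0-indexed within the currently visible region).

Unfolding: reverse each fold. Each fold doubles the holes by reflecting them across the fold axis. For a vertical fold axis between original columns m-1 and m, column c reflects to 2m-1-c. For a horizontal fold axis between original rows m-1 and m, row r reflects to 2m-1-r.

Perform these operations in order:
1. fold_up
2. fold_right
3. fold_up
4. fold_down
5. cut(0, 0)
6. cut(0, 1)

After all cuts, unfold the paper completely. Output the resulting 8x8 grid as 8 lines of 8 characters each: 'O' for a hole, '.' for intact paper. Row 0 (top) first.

Op 1 fold_up: fold axis h@4; visible region now rows[0,4) x cols[0,8) = 4x8
Op 2 fold_right: fold axis v@4; visible region now rows[0,4) x cols[4,8) = 4x4
Op 3 fold_up: fold axis h@2; visible region now rows[0,2) x cols[4,8) = 2x4
Op 4 fold_down: fold axis h@1; visible region now rows[1,2) x cols[4,8) = 1x4
Op 5 cut(0, 0): punch at orig (1,4); cuts so far [(1, 4)]; region rows[1,2) x cols[4,8) = 1x4
Op 6 cut(0, 1): punch at orig (1,5); cuts so far [(1, 4), (1, 5)]; region rows[1,2) x cols[4,8) = 1x4
Unfold 1 (reflect across h@1): 4 holes -> [(0, 4), (0, 5), (1, 4), (1, 5)]
Unfold 2 (reflect across h@2): 8 holes -> [(0, 4), (0, 5), (1, 4), (1, 5), (2, 4), (2, 5), (3, 4), (3, 5)]
Unfold 3 (reflect across v@4): 16 holes -> [(0, 2), (0, 3), (0, 4), (0, 5), (1, 2), (1, 3), (1, 4), (1, 5), (2, 2), (2, 3), (2, 4), (2, 5), (3, 2), (3, 3), (3, 4), (3, 5)]
Unfold 4 (reflect across h@4): 32 holes -> [(0, 2), (0, 3), (0, 4), (0, 5), (1, 2), (1, 3), (1, 4), (1, 5), (2, 2), (2, 3), (2, 4), (2, 5), (3, 2), (3, 3), (3, 4), (3, 5), (4, 2), (4, 3), (4, 4), (4, 5), (5, 2), (5, 3), (5, 4), (5, 5), (6, 2), (6, 3), (6, 4), (6, 5), (7, 2), (7, 3), (7, 4), (7, 5)]

Answer: ..OOOO..
..OOOO..
..OOOO..
..OOOO..
..OOOO..
..OOOO..
..OOOO..
..OOOO..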